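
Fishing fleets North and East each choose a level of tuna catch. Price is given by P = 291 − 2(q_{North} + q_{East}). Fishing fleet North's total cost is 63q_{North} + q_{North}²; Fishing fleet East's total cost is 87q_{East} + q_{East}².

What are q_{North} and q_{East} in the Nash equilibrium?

30, 24

Fishing fleet North's profit: π = q_{North}(291 − 2(q_{North} + q_{East})) − 63q_{North} − q_{North}².
∂π/∂q_{North} = 228 − 6q_{North} − 2q_{East} = 0, so q_{North} = 38 − (1/3)q_{East}.
By the same steps for East: q_{East} = 34 − (1/3)q_{North}.
Plugging q_{East} into North's best response: q_{North} = 38 − (1/3)(34 − (1/3)q_{North}) ⇒ (8/9)q_{North} = 80/3, so q_{North} = 30.
Then q_{East} = 34 − (1/3)·30 = 24.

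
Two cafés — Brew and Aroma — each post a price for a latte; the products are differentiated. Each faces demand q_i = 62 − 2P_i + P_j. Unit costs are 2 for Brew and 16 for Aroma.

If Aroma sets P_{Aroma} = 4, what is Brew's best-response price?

Brew's profit: π = (P_{Brew} − 2)(62 − 2P_{Brew} + P_{Aroma}).
∂π/∂P_{Brew} = 66 − 4P_{Brew} + P_{Aroma} = 0 ⇒ P_{Brew} = 16.5 + 0.25P_{Aroma}.
At P_{Aroma} = 4: P_{Brew} = 16.5 + 0.25·4 = 17.5.

17.5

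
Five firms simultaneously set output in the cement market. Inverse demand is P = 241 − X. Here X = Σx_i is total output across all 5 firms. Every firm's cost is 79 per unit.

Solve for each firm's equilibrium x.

A representative firm's profit is π_i = x_i(241 − X) − 79x_i, with X = x_i + Σ_{j≠i} x_j.
First-order condition: 162 − 2x_i − Σ_{j≠i} x_j = 0.
In a symmetric equilibrium every firm chooses the same x, so Σ_{j≠i} x_j = 4x. The condition becomes 162 − 6x = 0, giving x = 162/6 = 27.

27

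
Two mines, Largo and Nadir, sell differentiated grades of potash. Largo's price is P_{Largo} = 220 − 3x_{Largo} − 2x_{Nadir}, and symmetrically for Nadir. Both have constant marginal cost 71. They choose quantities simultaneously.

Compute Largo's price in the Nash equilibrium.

126.875

Mine Largo's profit: π = x_{Largo}(220 − 3x_{Largo} − 2x_{Nadir}) − 71x_{Largo}.
∂π/∂x_{Largo} = 149 − 6x_{Largo} − 2x_{Nadir} = 0 ⇒ x_{Largo} = 149/6 − (1/3)x_{Nadir}.
Setting x_{Largo} = x_{Nadir} in the reaction function: x_{Largo} = 149/6 − (1/3)x_{Largo}, so x_{Largo} = (149/6) / (4/3) = 18.625.
P_{Largo} = 220 − 3·18.625 − 2·18.625 = 126.875.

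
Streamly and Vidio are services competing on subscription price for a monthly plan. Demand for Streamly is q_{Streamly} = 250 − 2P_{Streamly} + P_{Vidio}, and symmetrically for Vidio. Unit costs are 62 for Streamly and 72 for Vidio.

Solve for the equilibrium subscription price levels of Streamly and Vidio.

126, 130

Streamly's profit: π = (P_{Streamly} − 62)(250 − 2P_{Streamly} + P_{Vidio}).
∂π/∂P_{Streamly} = 374 − 4P_{Streamly} + P_{Vidio} = 0 ⇒ P_{Streamly} = 93.5 + 0.25P_{Vidio}.
Similarly P_{Vidio} = 98.5 + 0.25P_{Streamly}.
Substituting the second reaction function into the first: P_{Streamly} = 93.5 + 0.25(98.5 + 0.25P_{Streamly}), which gives 0.9375P_{Streamly} = 118.125 ⇒ P_{Streamly} = 126.
Then P_{Vidio} = 98.5 + 0.25·126 = 130.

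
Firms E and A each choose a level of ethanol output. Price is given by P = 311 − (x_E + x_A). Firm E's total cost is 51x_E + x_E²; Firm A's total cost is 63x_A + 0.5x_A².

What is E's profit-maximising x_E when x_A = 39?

55.25

Firm E's profit: π = x_E(311 − (x_E + x_A)) − 51x_E − x_E².
∂π/∂x_E = 260 − 4x_E − x_A = 0, so x_E = 65 − 0.25x_A.
At x_A = 39: x_E = 65 − 0.25·39 = 55.25.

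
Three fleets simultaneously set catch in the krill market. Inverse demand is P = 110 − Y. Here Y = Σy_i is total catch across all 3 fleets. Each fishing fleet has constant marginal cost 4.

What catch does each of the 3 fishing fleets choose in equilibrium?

26.5

A representative fishing fleet's profit is π_i = y_i(110 − Y) − 4y_i, with Y = y_i + Σ_{j≠i} y_j.
First-order condition: 106 − 2y_i − Σ_{j≠i} y_j = 0.
In a symmetric equilibrium every fishing fleet chooses the same y, so Σ_{j≠i} y_j = 2y. The condition becomes 106 − 4y = 0, giving y = 106/4 = 26.5.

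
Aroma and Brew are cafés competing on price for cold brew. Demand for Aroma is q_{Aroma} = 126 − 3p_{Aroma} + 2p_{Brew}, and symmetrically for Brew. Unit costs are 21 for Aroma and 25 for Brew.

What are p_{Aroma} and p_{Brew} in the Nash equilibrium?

48, 49.5

Aroma's profit: π = (p_{Aroma} − 21)(126 − 3p_{Aroma} + 2p_{Brew}).
∂π/∂p_{Aroma} = 189 − 6p_{Aroma} + 2p_{Brew} = 0 ⇒ p_{Aroma} = 31.5 + (1/3)p_{Brew}.
Similarly p_{Brew} = 33.5 + (1/3)p_{Aroma}.
Solving the two reaction functions simultaneously: (1 − (1/3)(1/3))p_{Aroma} = 31.5 + (1/3)·33.5, so (8/9)p_{Aroma} = 128/3 and p_{Aroma} = 48.
Then p_{Brew} = 33.5 + (1/3)·48 = 49.5.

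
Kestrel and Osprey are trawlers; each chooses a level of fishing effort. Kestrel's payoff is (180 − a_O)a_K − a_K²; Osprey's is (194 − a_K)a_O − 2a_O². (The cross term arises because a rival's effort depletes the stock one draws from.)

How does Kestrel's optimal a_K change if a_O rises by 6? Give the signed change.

Expanding Kestrel's payoff: 180a_K − a_Oa_K − a_K².
∂π/∂a_K = 180 − a_O − 2a_K = 0, so a_K = 90 − 0.5a_O.
The reaction-function slope is −0.5, so a 6-unit rise in a_O moves a_K by −0.5 × 6 = −3. Kestrel's best response falls — the actions are strategic substitutes.

-3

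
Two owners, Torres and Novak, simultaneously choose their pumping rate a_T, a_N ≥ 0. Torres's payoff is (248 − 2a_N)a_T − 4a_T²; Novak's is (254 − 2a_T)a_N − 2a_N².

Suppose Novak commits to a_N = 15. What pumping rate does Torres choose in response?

27.25

Expanding Torres's payoff: 248a_T − 2a_Na_T − 4a_T².
∂π/∂a_T = 248 − 2a_N − 8a_T = 0, so a_T = 31 − 0.25a_N.
At a_N = 15: a_T = 31 − 0.25·15 = 27.25.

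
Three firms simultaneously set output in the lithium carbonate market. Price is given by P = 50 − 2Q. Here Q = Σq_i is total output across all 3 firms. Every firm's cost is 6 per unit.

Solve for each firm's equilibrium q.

A representative firm's profit is π_i = q_i(50 − 2Q) − 6q_i, with Q = q_i + Σ_{j≠i} q_j.
First-order condition: 44 − 4q_i − 2Σ_{j≠i} q_j = 0.
In a symmetric equilibrium every firm chooses the same q, so Σ_{j≠i} q_j = 2q. The condition becomes 44 − 8q = 0, giving q = 44/8 = 5.5.

5.5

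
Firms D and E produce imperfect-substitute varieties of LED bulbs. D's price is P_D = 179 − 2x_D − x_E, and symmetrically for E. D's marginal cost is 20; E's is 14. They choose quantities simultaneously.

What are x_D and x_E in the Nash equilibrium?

Firm D's profit: π = x_D(179 − 2x_D − x_E) − 20x_D.
∂π/∂x_D = 159 − 4x_D − x_E = 0 ⇒ x_D = 39.75 − 0.25x_E.
Similarly x_E = 41.25 − 0.25x_D.
Substituting the second reaction function into the first: x_D = 39.75 − 0.25(41.25 − 0.25x_D), which gives 0.9375x_D = 29.4375 ⇒ x_D = 31.4.
Then x_E = 41.25 − 0.25·31.4 = 33.4.

31.4, 33.4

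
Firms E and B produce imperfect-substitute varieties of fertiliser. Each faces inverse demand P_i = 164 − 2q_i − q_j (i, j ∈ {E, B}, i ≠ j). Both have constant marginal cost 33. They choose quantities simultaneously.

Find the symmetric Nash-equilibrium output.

26.2

Firm E's profit: π = q_E(164 − 2q_E − q_B) − 33q_E.
∂π/∂q_E = 131 − 4q_E − q_B = 0 ⇒ q_E = 32.75 − 0.25q_B.
Setting q_E = q_B in the reaction function: q_E = 32.75 − 0.25q_E, so q_E = 32.75 / 1.25 = 26.2.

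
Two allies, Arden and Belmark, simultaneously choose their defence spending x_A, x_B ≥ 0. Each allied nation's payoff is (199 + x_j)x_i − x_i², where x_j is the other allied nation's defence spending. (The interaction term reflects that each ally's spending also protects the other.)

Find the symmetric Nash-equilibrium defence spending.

Arden's payoff is (199 + x_B)x_A − x_A².
∂π/∂x_A = 199 + x_B − 2x_A = 0, so x_A = 99.5 + 0.5x_B.
Setting x_A = x_B in the reaction function: x_A = 99.5 + 0.5x_A, so x_A = 99.5 / 0.5 = 199.

199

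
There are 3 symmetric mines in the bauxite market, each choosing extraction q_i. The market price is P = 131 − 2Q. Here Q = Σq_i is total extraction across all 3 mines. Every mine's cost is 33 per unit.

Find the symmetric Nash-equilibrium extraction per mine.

12.25

A representative mine's profit is π_i = q_i(131 − 2Q) − 33q_i, with Q = q_i + Σ_{j≠i} q_j.
First-order condition: 98 − 4q_i − 2Σ_{j≠i} q_j = 0.
Imposing symmetry (q_j = q for all j) turns Σ_{j≠i} q_j into 2q, so 98 = 8q and q = 12.25.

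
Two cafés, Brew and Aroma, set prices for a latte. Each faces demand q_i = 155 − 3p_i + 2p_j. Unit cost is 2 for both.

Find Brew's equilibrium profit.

Brew's profit: π = (p_{Brew} − 2)(155 − 3p_{Brew} + 2p_{Aroma}).
∂π/∂p_{Brew} = 161 − 6p_{Brew} + 2p_{Aroma} = 0 ⇒ p_{Brew} = 161/6 + (1/3)p_{Aroma}.
Setting p_{Brew} = p_{Aroma} in the reaction function: p_{Brew} = 161/6 + (1/3)p_{Brew}, so p_{Brew} = (161/6) / (2/3) = 40.25.
q_{Brew} = 155 − 3·40.25 + 2·40.25 = 114.75.
Profit = (40.25 − 2)·114.75 = 4389.1875.

4389.1875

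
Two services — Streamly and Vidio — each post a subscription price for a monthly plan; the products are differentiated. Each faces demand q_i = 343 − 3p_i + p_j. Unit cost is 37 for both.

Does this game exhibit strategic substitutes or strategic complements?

Streamly's profit: π = (p_{Streamly} − 37)(343 − 3p_{Streamly} + p_{Vidio}).
∂π/∂p_{Streamly} = 454 − 6p_{Streamly} + p_{Vidio} = 0 ⇒ p_{Streamly} = 227/3 + (1/6)p_{Vidio}.
The best-response slope dp_{Streamly}/dp_{Vidio} = 1/6 > 0: the reaction function is upward-sloping, so the choices are strategic complements.

strategic complements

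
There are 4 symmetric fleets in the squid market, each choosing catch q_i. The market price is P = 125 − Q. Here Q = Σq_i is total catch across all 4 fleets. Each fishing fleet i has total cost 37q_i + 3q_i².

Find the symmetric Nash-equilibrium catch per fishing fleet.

A representative fishing fleet's profit is π_i = q_i(125 − Q) − 37q_i − 3q_i², with Q = q_i + Σ_{j≠i} q_j.
First-order condition: 88 − 8q_i − Σ_{j≠i} q_j = 0.
With identical fishing fleets, set every q_j = q: then 88 − 8q − 3q = 0, i.e. q = 88/11 = 8.

8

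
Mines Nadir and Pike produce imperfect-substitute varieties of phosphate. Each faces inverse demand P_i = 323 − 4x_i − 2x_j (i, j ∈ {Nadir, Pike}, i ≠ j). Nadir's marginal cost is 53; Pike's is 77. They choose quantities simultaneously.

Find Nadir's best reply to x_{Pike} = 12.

Mine Nadir's profit: π = x_{Nadir}(323 − 4x_{Nadir} − 2x_{Pike}) − 53x_{Nadir}.
∂π/∂x_{Nadir} = 270 − 8x_{Nadir} − 2x_{Pike} = 0 ⇒ x_{Nadir} = 33.75 − 0.25x_{Pike}.
At x_{Pike} = 12: x_{Nadir} = 33.75 − 0.25·12 = 30.75.

30.75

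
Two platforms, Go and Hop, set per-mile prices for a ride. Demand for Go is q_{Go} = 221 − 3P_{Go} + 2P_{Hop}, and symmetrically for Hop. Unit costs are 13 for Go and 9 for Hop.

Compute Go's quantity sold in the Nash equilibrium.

Go's profit: π = (P_{Go} − 13)(221 − 3P_{Go} + 2P_{Hop}).
∂π/∂P_{Go} = 260 − 6P_{Go} + 2P_{Hop} = 0 ⇒ P_{Go} = 130/3 + (1/3)P_{Hop}.
Similarly P_{Hop} = 124/3 + (1/3)P_{Go}.
Solving the two reaction functions simultaneously: (1 − (1/3)(1/3))P_{Go} = 130/3 + (1/3)·(124/3), so (8/9)P_{Go} = 514/9 and P_{Go} = 64.25.
Then P_{Hop} = 124/3 + (1/3)·64.25 = 62.75.
q_{Go} = 221 − 3·64.25 + 2·62.75 = 153.75.

153.75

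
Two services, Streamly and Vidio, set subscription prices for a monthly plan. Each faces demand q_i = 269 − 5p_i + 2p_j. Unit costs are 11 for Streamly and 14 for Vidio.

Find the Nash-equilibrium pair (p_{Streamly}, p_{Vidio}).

40.8125, 42.0625

Streamly's profit: π = (p_{Streamly} − 11)(269 − 5p_{Streamly} + 2p_{Vidio}).
∂π/∂p_{Streamly} = 324 − 10p_{Streamly} + 2p_{Vidio} = 0 ⇒ p_{Streamly} = 32.4 + 0.2p_{Vidio}.
Similarly p_{Vidio} = 33.9 + 0.2p_{Streamly}.
Plugging p_{Vidio} into Streamly's best response: p_{Streamly} = 32.4 + 0.2(33.9 + 0.2p_{Streamly}) ⇒ 0.96p_{Streamly} = 39.18, so p_{Streamly} = 40.8125.
Then p_{Vidio} = 33.9 + 0.2·40.8125 = 42.0625.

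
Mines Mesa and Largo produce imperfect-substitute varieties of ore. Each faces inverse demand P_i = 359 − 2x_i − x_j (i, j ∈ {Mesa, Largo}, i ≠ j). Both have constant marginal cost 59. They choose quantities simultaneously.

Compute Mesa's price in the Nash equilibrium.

Mine Mesa's profit: π = x_{Mesa}(359 − 2x_{Mesa} − x_{Largo}) − 59x_{Mesa}.
∂π/∂x_{Mesa} = 300 − 4x_{Mesa} − x_{Largo} = 0 ⇒ x_{Mesa} = 75 − 0.25x_{Largo}.
By symmetry x_{Largo} = x_{Mesa}; substituting into the reaction function, 1.25x_{Mesa} = 75 and x_{Mesa} = 60.
P_{Mesa} = 359 − 2·60 − 60 = 179.

179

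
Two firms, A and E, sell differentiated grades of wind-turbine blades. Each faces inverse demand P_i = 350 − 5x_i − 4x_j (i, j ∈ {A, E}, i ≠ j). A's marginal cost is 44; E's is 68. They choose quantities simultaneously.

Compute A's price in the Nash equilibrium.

159

Firm A's profit: π = x_A(350 − 5x_A − 4x_E) − 44x_A.
∂π/∂x_A = 306 − 10x_A − 4x_E = 0 ⇒ x_A = 30.6 − 0.4x_E.
Similarly x_E = 28.2 − 0.4x_A.
Plugging x_E into A's best response: x_A = 30.6 − 0.4(28.2 − 0.4x_A) ⇒ 0.84x_A = 19.32, so x_A = 23.
Then x_E = 28.2 − 0.4·23 = 19.
P_A = 350 − 5·23 − 4·19 = 159.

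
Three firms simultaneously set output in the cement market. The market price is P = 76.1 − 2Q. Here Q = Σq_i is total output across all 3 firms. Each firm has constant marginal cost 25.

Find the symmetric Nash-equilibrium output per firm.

A representative firm's profit is π_i = q_i(76.1 − 2Q) − 25q_i, with Q = q_i + Σ_{j≠i} q_j.
First-order condition: 51.1 − 4q_i − 2Σ_{j≠i} q_j = 0.
With identical firms, set every q_j = q: then 51.1 − 4q − 4q = 0, i.e. q = 51.1/8 = 6.3875.

6.3875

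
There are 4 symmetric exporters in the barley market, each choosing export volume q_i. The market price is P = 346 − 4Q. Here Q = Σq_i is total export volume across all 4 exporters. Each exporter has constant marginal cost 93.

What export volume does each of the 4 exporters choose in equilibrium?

A representative exporter's profit is π_i = q_i(346 − 4Q) − 93q_i, with Q = q_i + Σ_{j≠i} q_j.
First-order condition: 253 − 8q_i − 4Σ_{j≠i} q_j = 0.
With identical exporters, set every q_j = q: then 253 − 8q − 12q = 0, i.e. q = 253/20 = 12.65.

12.65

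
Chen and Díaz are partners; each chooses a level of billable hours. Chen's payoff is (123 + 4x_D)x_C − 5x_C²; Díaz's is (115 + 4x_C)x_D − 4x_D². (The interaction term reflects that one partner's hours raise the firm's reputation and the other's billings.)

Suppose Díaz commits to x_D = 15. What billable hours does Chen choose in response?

18.3

Expanding Chen's payoff: 123x_C + 4x_Dx_C − 5x_C².
∂π/∂x_C = 123 + 4x_D − 10x_C = 0, so x_C = 12.3 + 0.4x_D.
At x_D = 15: x_C = 12.3 + 0.4·15 = 18.3.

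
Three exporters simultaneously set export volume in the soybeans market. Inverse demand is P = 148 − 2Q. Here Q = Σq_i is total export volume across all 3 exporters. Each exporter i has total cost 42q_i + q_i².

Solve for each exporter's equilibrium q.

A representative exporter's profit is π_i = q_i(148 − 2Q) − 42q_i − q_i², with Q = q_i + Σ_{j≠i} q_j.
First-order condition: 106 − 6q_i − 2Σ_{j≠i} q_j = 0.
Imposing symmetry (q_j = q for all j) turns Σ_{j≠i} q_j into 2q, so 106 = 10q and q = 10.6.

10.6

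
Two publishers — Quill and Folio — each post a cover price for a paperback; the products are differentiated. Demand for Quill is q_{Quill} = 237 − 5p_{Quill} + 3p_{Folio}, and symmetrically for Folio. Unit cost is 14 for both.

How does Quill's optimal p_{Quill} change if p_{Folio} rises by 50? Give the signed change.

Quill's profit: π = (p_{Quill} − 14)(237 − 5p_{Quill} + 3p_{Folio}).
∂π/∂p_{Quill} = 307 − 10p_{Quill} + 3p_{Folio} = 0 ⇒ p_{Quill} = 30.7 + 0.3p_{Folio}.
The reaction-function slope is 0.3, so a 50-unit rise in p_{Folio} moves p_{Quill} by 0.3 × 50 = 15. Quill's best response rises — the actions are strategic complements.

15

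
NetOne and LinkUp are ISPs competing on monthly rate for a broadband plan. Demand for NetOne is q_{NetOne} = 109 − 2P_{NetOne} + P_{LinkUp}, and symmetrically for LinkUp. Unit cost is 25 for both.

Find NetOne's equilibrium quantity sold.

NetOne's profit: π = (P_{NetOne} − 25)(109 − 2P_{NetOne} + P_{LinkUp}).
∂π/∂P_{NetOne} = 159 − 4P_{NetOne} + P_{LinkUp} = 0 ⇒ P_{NetOne} = 39.75 + 0.25P_{LinkUp}.
The game is symmetric, so in equilibrium P_{LinkUp} = P_{NetOne}: the reaction function gives 0.75P_{NetOne} = 39.75, hence P_{NetOne} = 53.
q_{NetOne} = 109 − 2·53 + 53 = 56.

56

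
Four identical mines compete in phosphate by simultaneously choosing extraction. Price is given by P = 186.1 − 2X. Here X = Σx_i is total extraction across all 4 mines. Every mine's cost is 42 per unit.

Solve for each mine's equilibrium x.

14.41

A representative mine's profit is π_i = x_i(186.1 − 2X) − 42x_i, with X = x_i + Σ_{j≠i} x_j.
First-order condition: 144.1 − 4x_i − 2Σ_{j≠i} x_j = 0.
In a symmetric equilibrium every mine chooses the same x, so Σ_{j≠i} x_j = 3x. The condition becomes 144.1 − 10x = 0, giving x = 144.1/10 = 14.41.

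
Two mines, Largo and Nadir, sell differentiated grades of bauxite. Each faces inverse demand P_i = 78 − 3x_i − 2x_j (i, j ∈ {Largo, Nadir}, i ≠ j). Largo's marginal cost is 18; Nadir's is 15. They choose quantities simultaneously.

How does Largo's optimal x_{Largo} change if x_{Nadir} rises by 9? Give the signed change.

Mine Largo's profit: π = x_{Largo}(78 − 3x_{Largo} − 2x_{Nadir}) − 18x_{Largo}.
∂π/∂x_{Largo} = 60 − 6x_{Largo} − 2x_{Nadir} = 0 ⇒ x_{Largo} = 10 − (1/3)x_{Nadir}.
The reaction-function slope is −1/3, so a 9-unit rise in x_{Nadir} moves x_{Largo} by −1/3 × 9 = −3. Largo's best response falls — the actions are strategic substitutes.

-3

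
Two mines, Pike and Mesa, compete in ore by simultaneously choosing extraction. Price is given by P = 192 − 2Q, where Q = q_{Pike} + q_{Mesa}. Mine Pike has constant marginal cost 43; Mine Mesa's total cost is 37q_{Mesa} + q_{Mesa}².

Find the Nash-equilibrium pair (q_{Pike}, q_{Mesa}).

Mine Pike's profit: π = q_{Pike}(192 − 2(q_{Pike} + q_{Mesa})) − 43q_{Pike}.
∂π/∂q_{Pike} = 149 − 4q_{Pike} − 2q_{Mesa} = 0, so q_{Pike} = 37.25 − 0.5q_{Mesa}.
For Mesa: ∂π/∂q_{Mesa} = 155 − 6q_{Mesa} − 2q_{Pike} = 0 ⇒ q_{Mesa} = 155/6 − (1/3)q_{Pike}.
Solving the two reaction functions simultaneously: (1 − (−0.5)(−1/3))q_{Pike} = 37.25 − 0.5·(155/6), so (5/6)q_{Pike} = 73/3 and q_{Pike} = 29.2.
Then q_{Mesa} = 155/6 − (1/3)·29.2 = 16.1.

29.2, 16.1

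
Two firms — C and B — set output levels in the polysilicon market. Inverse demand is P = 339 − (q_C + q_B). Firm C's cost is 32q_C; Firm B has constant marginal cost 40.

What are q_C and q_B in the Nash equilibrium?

105, 97

Firm C's profit: π = q_C(339 − (q_C + q_B)) − 32q_C.
∂π/∂q_C = 307 − 2q_C − q_B = 0, so q_C = 153.5 − 0.5q_B.
By the same steps for B: q_B = 149.5 − 0.5q_C.
Solving the two reaction functions simultaneously: (1 − (−0.5)(−0.5))q_C = 153.5 − 0.5·149.5, so 0.75q_C = 78.75 and q_C = 105.
Then q_B = 149.5 − 0.5·105 = 97.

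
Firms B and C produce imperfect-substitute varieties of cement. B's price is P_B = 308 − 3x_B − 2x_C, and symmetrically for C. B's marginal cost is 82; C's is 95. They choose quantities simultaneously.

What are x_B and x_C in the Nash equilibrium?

29.0625, 25.8125

Firm B's profit: π = x_B(308 − 3x_B − 2x_C) − 82x_B.
∂π/∂x_B = 226 − 6x_B − 2x_C = 0 ⇒ x_B = 113/3 − (1/3)x_C.
Similarly x_C = 35.5 − (1/3)x_B.
Plugging x_C into B's best response: x_B = 113/3 − (1/3)(35.5 − (1/3)x_B) ⇒ (8/9)x_B = 155/6, so x_B = 29.0625.
Then x_C = 35.5 − (1/3)·29.0625 = 25.8125.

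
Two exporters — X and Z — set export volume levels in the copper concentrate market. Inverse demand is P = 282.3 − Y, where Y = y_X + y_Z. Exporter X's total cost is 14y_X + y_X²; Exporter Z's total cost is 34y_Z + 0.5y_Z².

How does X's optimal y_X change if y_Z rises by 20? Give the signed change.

Exporter X's profit: π = y_X(282.3 − (y_X + y_Z)) − 14y_X − y_X².
∂π/∂y_X = 268.3 − 4y_X − y_Z = 0, so y_X = 67.075 − 0.25y_Z.
The reaction-function slope is −0.25, so a 20-unit rise in y_Z moves y_X by −0.25 × 20 = −5. X's best response falls — the actions are strategic substitutes.

-5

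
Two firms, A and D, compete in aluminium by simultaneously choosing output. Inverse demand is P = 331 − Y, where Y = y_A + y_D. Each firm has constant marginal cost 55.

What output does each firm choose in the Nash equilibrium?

Firm A's profit: π = y_A(331 − (y_A + y_D)) − 55y_A.
∂π/∂y_A = 276 − 2y_A − y_D = 0, so y_A = 138 − 0.5y_D.
Setting y_A = y_D in the reaction function: y_A = 138 − 0.5y_A, so y_A = 138 / 1.5 = 92.

92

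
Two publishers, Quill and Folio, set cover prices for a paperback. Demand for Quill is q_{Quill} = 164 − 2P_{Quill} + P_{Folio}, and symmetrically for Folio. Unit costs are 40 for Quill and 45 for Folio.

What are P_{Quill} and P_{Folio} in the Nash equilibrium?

82, 84

Quill's profit: π = (P_{Quill} − 40)(164 − 2P_{Quill} + P_{Folio}).
∂π/∂P_{Quill} = 244 − 4P_{Quill} + P_{Folio} = 0 ⇒ P_{Quill} = 61 + 0.25P_{Folio}.
Similarly P_{Folio} = 63.5 + 0.25P_{Quill}.
Plugging P_{Folio} into Quill's best response: P_{Quill} = 61 + 0.25(63.5 + 0.25P_{Quill}) ⇒ 0.9375P_{Quill} = 76.875, so P_{Quill} = 82.
Then P_{Folio} = 63.5 + 0.25·82 = 84.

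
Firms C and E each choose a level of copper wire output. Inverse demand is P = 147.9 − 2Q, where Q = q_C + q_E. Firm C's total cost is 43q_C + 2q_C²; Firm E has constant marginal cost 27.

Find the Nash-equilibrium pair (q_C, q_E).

Firm C's profit: π = q_C(147.9 − 2(q_C + q_E)) − 43q_C − 2q_C².
∂π/∂q_C = 104.9 − 8q_C − 2q_E = 0, so q_C = 13.1125 − 0.25q_E.
For E: ∂π/∂q_E = 120.9 − 4q_E − 2q_C = 0 ⇒ q_E = 30.225 − 0.5q_C.
Plugging q_E into C's best response: q_C = 13.1125 − 0.25(30.225 − 0.5q_C) ⇒ 0.875q_C = 889/160, so q_C = 6.35.
Then q_E = 30.225 − 0.5·6.35 = 27.05.

6.35, 27.05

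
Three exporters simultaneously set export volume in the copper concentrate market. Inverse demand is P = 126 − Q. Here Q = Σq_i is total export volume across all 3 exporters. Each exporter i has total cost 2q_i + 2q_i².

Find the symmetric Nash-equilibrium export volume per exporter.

15.5

A representative exporter's profit is π_i = q_i(126 − Q) − 2q_i − 2q_i², with Q = q_i + Σ_{j≠i} q_j.
First-order condition: 124 − 6q_i − Σ_{j≠i} q_j = 0.
Imposing symmetry (q_j = q for all j) turns Σ_{j≠i} q_j into 2q, so 124 = 8q and q = 15.5.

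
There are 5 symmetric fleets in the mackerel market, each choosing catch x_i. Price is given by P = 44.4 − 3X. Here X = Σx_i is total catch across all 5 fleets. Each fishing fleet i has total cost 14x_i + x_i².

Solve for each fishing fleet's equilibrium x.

1.52

A representative fishing fleet's profit is π_i = x_i(44.4 − 3X) − 14x_i − x_i², with X = x_i + Σ_{j≠i} x_j.
First-order condition: 30.4 − 8x_i − 3Σ_{j≠i} x_j = 0.
In a symmetric equilibrium every fishing fleet chooses the same x, so Σ_{j≠i} x_j = 4x. The condition becomes 30.4 − 20x = 0, giving x = 30.4/20 = 1.52.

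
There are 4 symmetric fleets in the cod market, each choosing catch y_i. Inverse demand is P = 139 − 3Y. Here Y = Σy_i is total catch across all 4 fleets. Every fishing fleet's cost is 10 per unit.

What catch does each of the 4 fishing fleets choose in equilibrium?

A representative fishing fleet's profit is π_i = y_i(139 − 3Y) − 10y_i, with Y = y_i + Σ_{j≠i} y_j.
First-order condition: 129 − 6y_i − 3Σ_{j≠i} y_j = 0.
With identical fishing fleets, set every y_j = y: then 129 − 6y − 9y = 0, i.e. y = 129/15 = 8.6.

8.6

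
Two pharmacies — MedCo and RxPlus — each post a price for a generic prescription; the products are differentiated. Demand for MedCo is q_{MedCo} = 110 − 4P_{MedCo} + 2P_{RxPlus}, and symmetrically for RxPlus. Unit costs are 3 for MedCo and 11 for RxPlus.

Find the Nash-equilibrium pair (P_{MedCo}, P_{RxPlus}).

21.4, 24.6

MedCo's profit: π = (P_{MedCo} − 3)(110 − 4P_{MedCo} + 2P_{RxPlus}).
∂π/∂P_{MedCo} = 122 − 8P_{MedCo} + 2P_{RxPlus} = 0 ⇒ P_{MedCo} = 15.25 + 0.25P_{RxPlus}.
Similarly P_{RxPlus} = 19.25 + 0.25P_{MedCo}.
Solving the two reaction functions simultaneously: (1 − (0.25)(0.25))P_{MedCo} = 15.25 + 0.25·19.25, so 0.9375P_{MedCo} = 20.0625 and P_{MedCo} = 21.4.
Then P_{RxPlus} = 19.25 + 0.25·21.4 = 24.6.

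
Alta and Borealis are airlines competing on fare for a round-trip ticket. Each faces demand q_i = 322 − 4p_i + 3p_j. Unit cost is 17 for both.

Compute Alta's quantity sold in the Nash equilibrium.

Alta's profit: π = (p_{Alta} − 17)(322 − 4p_{Alta} + 3p_{Borealis}).
∂π/∂p_{Alta} = 390 − 8p_{Alta} + 3p_{Borealis} = 0 ⇒ p_{Alta} = 48.75 + 0.375p_{Borealis}.
By symmetry p_{Borealis} = p_{Alta}; substituting into the reaction function, 0.625p_{Alta} = 48.75 and p_{Alta} = 78.
q_{Alta} = 322 − 4·78 + 3·78 = 244.

244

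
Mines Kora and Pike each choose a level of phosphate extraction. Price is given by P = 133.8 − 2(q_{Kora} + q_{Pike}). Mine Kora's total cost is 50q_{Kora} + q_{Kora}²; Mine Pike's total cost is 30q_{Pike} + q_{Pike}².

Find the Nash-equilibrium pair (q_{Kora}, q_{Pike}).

9.225, 14.225

Mine Kora's profit: π = q_{Kora}(133.8 − 2(q_{Kora} + q_{Pike})) − 50q_{Kora} − q_{Kora}².
∂π/∂q_{Kora} = 83.8 − 6q_{Kora} − 2q_{Pike} = 0, so q_{Kora} = 419/30 − (1/3)q_{Pike}.
By the same steps for Pike: q_{Pike} = 17.3 − (1/3)q_{Kora}.
Plugging q_{Pike} into Kora's best response: q_{Kora} = 419/30 − (1/3)(17.3 − (1/3)q_{Kora}) ⇒ (8/9)q_{Kora} = 8.2, so q_{Kora} = 9.225.
Then q_{Pike} = 17.3 − (1/3)·9.225 = 14.225.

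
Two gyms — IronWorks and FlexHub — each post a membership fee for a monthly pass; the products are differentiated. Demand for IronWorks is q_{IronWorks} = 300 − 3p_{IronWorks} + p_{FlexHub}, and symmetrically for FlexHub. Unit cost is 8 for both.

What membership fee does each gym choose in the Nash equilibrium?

IronWorks's profit: π = (p_{IronWorks} − 8)(300 − 3p_{IronWorks} + p_{FlexHub}).
∂π/∂p_{IronWorks} = 324 − 6p_{IronWorks} + p_{FlexHub} = 0 ⇒ p_{IronWorks} = 54 + (1/6)p_{FlexHub}.
The game is symmetric, so in equilibrium p_{FlexHub} = p_{IronWorks}: the reaction function gives (5/6)p_{IronWorks} = 54, hence p_{IronWorks} = 64.8.

64.8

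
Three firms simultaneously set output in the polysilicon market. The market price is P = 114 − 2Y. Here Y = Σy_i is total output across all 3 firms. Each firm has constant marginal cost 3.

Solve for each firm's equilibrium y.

A representative firm's profit is π_i = y_i(114 − 2Y) − 3y_i, with Y = y_i + Σ_{j≠i} y_j.
First-order condition: 111 − 4y_i − 2Σ_{j≠i} y_j = 0.
With identical firms, set every y_j = y: then 111 − 4y − 4y = 0, i.e. y = 111/8 = 13.875.

13.875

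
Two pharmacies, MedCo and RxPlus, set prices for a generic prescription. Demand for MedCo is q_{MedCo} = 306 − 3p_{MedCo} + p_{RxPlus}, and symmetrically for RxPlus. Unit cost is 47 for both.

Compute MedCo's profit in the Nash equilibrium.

5393.28

MedCo's profit: π = (p_{MedCo} − 47)(306 − 3p_{MedCo} + p_{RxPlus}).
∂π/∂p_{MedCo} = 447 − 6p_{MedCo} + p_{RxPlus} = 0 ⇒ p_{MedCo} = 74.5 + (1/6)p_{RxPlus}.
By symmetry p_{RxPlus} = p_{MedCo}; substituting into the reaction function, (5/6)p_{MedCo} = 74.5 and p_{MedCo} = 89.4.
q_{MedCo} = 306 − 3·89.4 + 89.4 = 127.2.
Profit = (89.4 − 47)·127.2 = 5393.28.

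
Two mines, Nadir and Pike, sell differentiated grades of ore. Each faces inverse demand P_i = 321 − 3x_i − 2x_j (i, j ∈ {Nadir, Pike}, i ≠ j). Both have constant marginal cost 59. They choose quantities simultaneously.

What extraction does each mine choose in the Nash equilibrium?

Mine Nadir's profit: π = x_{Nadir}(321 − 3x_{Nadir} − 2x_{Pike}) − 59x_{Nadir}.
∂π/∂x_{Nadir} = 262 − 6x_{Nadir} − 2x_{Pike} = 0 ⇒ x_{Nadir} = 131/3 − (1/3)x_{Pike}.
The game is symmetric, so in equilibrium x_{Pike} = x_{Nadir}: the reaction function gives (4/3)x_{Nadir} = 131/3, hence x_{Nadir} = 32.75.

32.75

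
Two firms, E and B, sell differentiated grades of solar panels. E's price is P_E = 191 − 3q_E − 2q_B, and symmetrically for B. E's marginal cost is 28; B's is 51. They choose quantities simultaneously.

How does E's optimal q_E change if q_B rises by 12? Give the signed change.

-4

Firm E's profit: π = q_E(191 − 3q_E − 2q_B) − 28q_E.
∂π/∂q_E = 163 − 6q_E − 2q_B = 0 ⇒ q_E = 163/6 − (1/3)q_B.
The reaction-function slope is −1/3, so a 12-unit rise in q_B moves q_E by −1/3 × 12 = −4. E's best response falls — the actions are strategic substitutes.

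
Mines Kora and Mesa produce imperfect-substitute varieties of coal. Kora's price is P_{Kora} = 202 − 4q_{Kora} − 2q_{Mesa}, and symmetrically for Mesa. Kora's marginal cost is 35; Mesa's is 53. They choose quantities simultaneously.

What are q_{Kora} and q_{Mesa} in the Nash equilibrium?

Mine Kora's profit: π = q_{Kora}(202 − 4q_{Kora} − 2q_{Mesa}) − 35q_{Kora}.
∂π/∂q_{Kora} = 167 − 8q_{Kora} − 2q_{Mesa} = 0 ⇒ q_{Kora} = 20.875 − 0.25q_{Mesa}.
Similarly q_{Mesa} = 18.625 − 0.25q_{Kora}.
Plugging q_{Mesa} into Kora's best response: q_{Kora} = 20.875 − 0.25(18.625 − 0.25q_{Kora}) ⇒ 0.9375q_{Kora} = 519/32, so q_{Kora} = 17.3.
Then q_{Mesa} = 18.625 − 0.25·17.3 = 14.3.

17.3, 14.3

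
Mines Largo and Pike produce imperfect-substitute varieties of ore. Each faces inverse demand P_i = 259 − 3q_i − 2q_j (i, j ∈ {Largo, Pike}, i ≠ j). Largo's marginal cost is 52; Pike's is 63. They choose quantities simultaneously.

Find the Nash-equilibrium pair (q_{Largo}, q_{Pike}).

26.5625, 23.8125

Mine Largo's profit: π = q_{Largo}(259 − 3q_{Largo} − 2q_{Pike}) − 52q_{Largo}.
∂π/∂q_{Largo} = 207 − 6q_{Largo} − 2q_{Pike} = 0 ⇒ q_{Largo} = 34.5 − (1/3)q_{Pike}.
Similarly q_{Pike} = 98/3 − (1/3)q_{Largo}.
Solving the two reaction functions simultaneously: (1 − (−1/3)(−1/3))q_{Largo} = 34.5 − (1/3)·(98/3), so (8/9)q_{Largo} = 425/18 and q_{Largo} = 26.5625.
Then q_{Pike} = 98/3 − (1/3)·26.5625 = 23.8125.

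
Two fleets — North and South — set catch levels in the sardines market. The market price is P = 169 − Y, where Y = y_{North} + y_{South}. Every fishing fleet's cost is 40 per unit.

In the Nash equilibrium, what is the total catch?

86

Fishing fleet North's profit: π = y_{North}(169 − (y_{North} + y_{South})) − 40y_{North}.
∂π/∂y_{North} = 129 − 2y_{North} − y_{South} = 0, so y_{North} = 64.5 − 0.5y_{South}.
By symmetry y_{South} = y_{North}; substituting into the reaction function, 1.5y_{North} = 64.5 and y_{North} = 43.
Total catch: 43 + 43 = 86.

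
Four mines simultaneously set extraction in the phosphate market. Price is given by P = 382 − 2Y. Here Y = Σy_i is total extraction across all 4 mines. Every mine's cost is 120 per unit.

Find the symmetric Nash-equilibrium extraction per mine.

26.2

A representative mine's profit is π_i = y_i(382 − 2Y) − 120y_i, with Y = y_i + Σ_{j≠i} y_j.
First-order condition: 262 − 4y_i − 2Σ_{j≠i} y_j = 0.
With identical mines, set every y_j = y: then 262 − 4y − 6y = 0, i.e. y = 262/10 = 26.2.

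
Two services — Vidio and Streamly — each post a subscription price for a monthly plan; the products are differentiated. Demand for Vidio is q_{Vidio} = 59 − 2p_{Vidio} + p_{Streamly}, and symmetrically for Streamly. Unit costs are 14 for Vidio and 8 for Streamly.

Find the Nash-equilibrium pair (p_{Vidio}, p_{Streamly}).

Vidio's profit: π = (p_{Vidio} − 14)(59 − 2p_{Vidio} + p_{Streamly}).
∂π/∂p_{Vidio} = 87 − 4p_{Vidio} + p_{Streamly} = 0 ⇒ p_{Vidio} = 21.75 + 0.25p_{Streamly}.
Similarly p_{Streamly} = 18.75 + 0.25p_{Vidio}.
Solving the two reaction functions simultaneously: (1 − (0.25)(0.25))p_{Vidio} = 21.75 + 0.25·18.75, so 0.9375p_{Vidio} = 26.4375 and p_{Vidio} = 28.2.
Then p_{Streamly} = 18.75 + 0.25·28.2 = 25.8.

28.2, 25.8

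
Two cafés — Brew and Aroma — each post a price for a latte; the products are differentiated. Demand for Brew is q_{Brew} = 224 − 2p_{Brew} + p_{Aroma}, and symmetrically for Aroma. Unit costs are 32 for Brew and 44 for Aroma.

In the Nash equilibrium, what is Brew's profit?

Brew's profit: π = (p_{Brew} − 32)(224 − 2p_{Brew} + p_{Aroma}).
∂π/∂p_{Brew} = 288 − 4p_{Brew} + p_{Aroma} = 0 ⇒ p_{Brew} = 72 + 0.25p_{Aroma}.
Similarly p_{Aroma} = 78 + 0.25p_{Brew}.
Solving the two reaction functions simultaneously: (1 − (0.25)(0.25))p_{Brew} = 72 + 0.25·78, so 0.9375p_{Brew} = 91.5 and p_{Brew} = 97.6.
Then p_{Aroma} = 78 + 0.25·97.6 = 102.4.
q_{Brew} = 224 − 2·97.6 + 102.4 = 131.2.
Profit = (97.6 − 32)·131.2 = 8606.72.

8606.72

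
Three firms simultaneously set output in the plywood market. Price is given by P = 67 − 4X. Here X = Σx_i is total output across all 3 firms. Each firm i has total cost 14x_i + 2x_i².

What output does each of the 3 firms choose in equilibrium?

A representative firm's profit is π_i = x_i(67 − 4X) − 14x_i − 2x_i², with X = x_i + Σ_{j≠i} x_j.
First-order condition: 53 − 12x_i − 4Σ_{j≠i} x_j = 0.
With identical firms, set every x_j = x: then 53 − 12x − 8x = 0, i.e. x = 53/20 = 2.65.

2.65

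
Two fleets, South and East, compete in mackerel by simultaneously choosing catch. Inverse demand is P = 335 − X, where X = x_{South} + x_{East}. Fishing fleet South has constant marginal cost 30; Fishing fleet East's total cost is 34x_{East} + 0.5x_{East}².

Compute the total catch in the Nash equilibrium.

Fishing fleet South's profit: π = x_{South}(335 − (x_{South} + x_{East})) − 30x_{South}.
∂π/∂x_{South} = 305 − 2x_{South} − x_{East} = 0, so x_{South} = 152.5 − 0.5x_{East}.
For East: ∂π/∂x_{East} = 301 − 3x_{East} − x_{South} = 0 ⇒ x_{East} = 301/3 − (1/3)x_{South}.
Substituting the second reaction function into the first: x_{South} = 152.5 − 0.5(301/3 − (1/3)x_{South}), which gives (5/6)x_{South} = 307/3 ⇒ x_{South} = 122.8.
Then x_{East} = 301/3 − (1/3)·122.8 = 59.4.
Total catch: 122.8 + 59.4 = 182.2.

182.2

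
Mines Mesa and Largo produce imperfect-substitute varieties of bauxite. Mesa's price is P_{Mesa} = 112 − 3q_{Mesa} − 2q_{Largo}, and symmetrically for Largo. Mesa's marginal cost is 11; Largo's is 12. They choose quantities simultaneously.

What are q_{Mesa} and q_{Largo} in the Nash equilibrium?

Mine Mesa's profit: π = q_{Mesa}(112 − 3q_{Mesa} − 2q_{Largo}) − 11q_{Mesa}.
∂π/∂q_{Mesa} = 101 − 6q_{Mesa} − 2q_{Largo} = 0 ⇒ q_{Mesa} = 101/6 − (1/3)q_{Largo}.
Similarly q_{Largo} = 50/3 − (1/3)q_{Mesa}.
Substituting the second reaction function into the first: q_{Mesa} = 101/6 − (1/3)(50/3 − (1/3)q_{Mesa}), which gives (8/9)q_{Mesa} = 203/18 ⇒ q_{Mesa} = 12.6875.
Then q_{Largo} = 50/3 − (1/3)·12.6875 = 12.4375.

12.6875, 12.4375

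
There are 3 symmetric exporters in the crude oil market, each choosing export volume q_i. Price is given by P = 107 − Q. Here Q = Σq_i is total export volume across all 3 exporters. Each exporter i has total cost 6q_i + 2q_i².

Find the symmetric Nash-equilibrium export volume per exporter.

12.625

A representative exporter's profit is π_i = q_i(107 − Q) − 6q_i − 2q_i², with Q = q_i + Σ_{j≠i} q_j.
First-order condition: 101 − 6q_i − Σ_{j≠i} q_j = 0.
With identical exporters, set every q_j = q: then 101 − 6q − 2q = 0, i.e. q = 101/8 = 12.625.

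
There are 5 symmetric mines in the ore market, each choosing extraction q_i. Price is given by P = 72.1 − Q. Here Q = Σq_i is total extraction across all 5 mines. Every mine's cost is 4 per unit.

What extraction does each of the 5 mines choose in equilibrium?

A representative mine's profit is π_i = q_i(72.1 − Q) − 4q_i, with Q = q_i + Σ_{j≠i} q_j.
First-order condition: 68.1 − 2q_i − Σ_{j≠i} q_j = 0.
In a symmetric equilibrium every mine chooses the same q, so Σ_{j≠i} q_j = 4q. The condition becomes 68.1 − 6q = 0, giving q = 68.1/6 = 11.35.

11.35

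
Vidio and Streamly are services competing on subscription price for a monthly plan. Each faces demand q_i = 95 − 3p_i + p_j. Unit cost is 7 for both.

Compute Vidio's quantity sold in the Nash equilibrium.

48.6

Vidio's profit: π = (p_{Vidio} − 7)(95 − 3p_{Vidio} + p_{Streamly}).
∂π/∂p_{Vidio} = 116 − 6p_{Vidio} + p_{Streamly} = 0 ⇒ p_{Vidio} = 58/3 + (1/6)p_{Streamly}.
Setting p_{Vidio} = p_{Streamly} in the reaction function: p_{Vidio} = 58/3 + (1/6)p_{Vidio}, so p_{Vidio} = (58/3) / (5/6) = 23.2.
q_{Vidio} = 95 − 3·23.2 + 23.2 = 48.6.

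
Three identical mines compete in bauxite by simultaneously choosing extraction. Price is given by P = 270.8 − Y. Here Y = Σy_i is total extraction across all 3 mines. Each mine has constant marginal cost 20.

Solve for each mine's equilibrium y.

62.7

A representative mine's profit is π_i = y_i(270.8 − Y) − 20y_i, with Y = y_i + Σ_{j≠i} y_j.
First-order condition: 250.8 − 2y_i − Σ_{j≠i} y_j = 0.
In a symmetric equilibrium every mine chooses the same y, so Σ_{j≠i} y_j = 2y. The condition becomes 250.8 − 4y = 0, giving y = 250.8/4 = 62.7.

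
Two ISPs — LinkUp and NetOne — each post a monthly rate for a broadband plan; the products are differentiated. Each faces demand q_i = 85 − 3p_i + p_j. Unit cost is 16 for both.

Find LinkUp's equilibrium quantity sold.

31.8

LinkUp's profit: π = (p_{LinkUp} − 16)(85 − 3p_{LinkUp} + p_{NetOne}).
∂π/∂p_{LinkUp} = 133 − 6p_{LinkUp} + p_{NetOne} = 0 ⇒ p_{LinkUp} = 133/6 + (1/6)p_{NetOne}.
Setting p_{LinkUp} = p_{NetOne} in the reaction function: p_{LinkUp} = 133/6 + (1/6)p_{LinkUp}, so p_{LinkUp} = (133/6) / (5/6) = 26.6.
q_{LinkUp} = 85 − 3·26.6 + 26.6 = 31.8.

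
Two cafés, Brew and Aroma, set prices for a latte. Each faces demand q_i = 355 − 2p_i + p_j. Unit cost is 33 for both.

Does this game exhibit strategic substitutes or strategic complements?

strategic complements

Brew's profit: π = (p_{Brew} − 33)(355 − 2p_{Brew} + p_{Aroma}).
∂π/∂p_{Brew} = 421 − 4p_{Brew} + p_{Aroma} = 0 ⇒ p_{Brew} = 105.25 + 0.25p_{Aroma}.
The best-response slope dp_{Brew}/dp_{Aroma} = 0.25 > 0: the reaction function is upward-sloping, so the choices are strategic complements.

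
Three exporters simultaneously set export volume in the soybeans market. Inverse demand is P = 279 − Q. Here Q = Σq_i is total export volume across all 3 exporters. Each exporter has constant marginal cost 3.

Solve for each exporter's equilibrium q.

A representative exporter's profit is π_i = q_i(279 − Q) − 3q_i, with Q = q_i + Σ_{j≠i} q_j.
First-order condition: 276 − 2q_i − Σ_{j≠i} q_j = 0.
Imposing symmetry (q_j = q for all j) turns Σ_{j≠i} q_j into 2q, so 276 = 4q and q = 69.

69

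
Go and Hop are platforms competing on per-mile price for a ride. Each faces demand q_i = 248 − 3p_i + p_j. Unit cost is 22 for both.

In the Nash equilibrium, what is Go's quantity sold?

Go's profit: π = (p_{Go} − 22)(248 − 3p_{Go} + p_{Hop}).
∂π/∂p_{Go} = 314 − 6p_{Go} + p_{Hop} = 0 ⇒ p_{Go} = 157/3 + (1/6)p_{Hop}.
By symmetry p_{Hop} = p_{Go}; substituting into the reaction function, (5/6)p_{Go} = 157/3 and p_{Go} = 62.8.
q_{Go} = 248 − 3·62.8 + 62.8 = 122.4.

122.4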